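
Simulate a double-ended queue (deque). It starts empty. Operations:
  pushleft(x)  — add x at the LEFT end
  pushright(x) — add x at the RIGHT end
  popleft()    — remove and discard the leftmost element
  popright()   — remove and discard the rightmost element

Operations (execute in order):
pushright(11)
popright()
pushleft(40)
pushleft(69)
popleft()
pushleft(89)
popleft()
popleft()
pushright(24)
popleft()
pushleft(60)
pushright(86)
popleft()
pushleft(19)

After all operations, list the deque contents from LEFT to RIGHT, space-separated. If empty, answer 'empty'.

pushright(11): [11]
popright(): []
pushleft(40): [40]
pushleft(69): [69, 40]
popleft(): [40]
pushleft(89): [89, 40]
popleft(): [40]
popleft(): []
pushright(24): [24]
popleft(): []
pushleft(60): [60]
pushright(86): [60, 86]
popleft(): [86]
pushleft(19): [19, 86]

Answer: 19 86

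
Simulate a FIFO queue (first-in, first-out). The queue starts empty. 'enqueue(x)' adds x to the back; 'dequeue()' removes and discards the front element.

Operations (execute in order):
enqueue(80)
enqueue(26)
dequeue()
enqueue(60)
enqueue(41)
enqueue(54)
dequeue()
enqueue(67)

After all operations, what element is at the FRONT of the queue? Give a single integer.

Answer: 60

Derivation:
enqueue(80): queue = [80]
enqueue(26): queue = [80, 26]
dequeue(): queue = [26]
enqueue(60): queue = [26, 60]
enqueue(41): queue = [26, 60, 41]
enqueue(54): queue = [26, 60, 41, 54]
dequeue(): queue = [60, 41, 54]
enqueue(67): queue = [60, 41, 54, 67]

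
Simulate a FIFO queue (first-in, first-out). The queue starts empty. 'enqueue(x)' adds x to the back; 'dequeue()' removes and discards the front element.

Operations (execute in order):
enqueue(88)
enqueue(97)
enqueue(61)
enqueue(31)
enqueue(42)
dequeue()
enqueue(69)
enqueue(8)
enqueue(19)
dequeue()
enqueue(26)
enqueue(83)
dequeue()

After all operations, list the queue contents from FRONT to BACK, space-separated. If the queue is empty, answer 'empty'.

Answer: 31 42 69 8 19 26 83

Derivation:
enqueue(88): [88]
enqueue(97): [88, 97]
enqueue(61): [88, 97, 61]
enqueue(31): [88, 97, 61, 31]
enqueue(42): [88, 97, 61, 31, 42]
dequeue(): [97, 61, 31, 42]
enqueue(69): [97, 61, 31, 42, 69]
enqueue(8): [97, 61, 31, 42, 69, 8]
enqueue(19): [97, 61, 31, 42, 69, 8, 19]
dequeue(): [61, 31, 42, 69, 8, 19]
enqueue(26): [61, 31, 42, 69, 8, 19, 26]
enqueue(83): [61, 31, 42, 69, 8, 19, 26, 83]
dequeue(): [31, 42, 69, 8, 19, 26, 83]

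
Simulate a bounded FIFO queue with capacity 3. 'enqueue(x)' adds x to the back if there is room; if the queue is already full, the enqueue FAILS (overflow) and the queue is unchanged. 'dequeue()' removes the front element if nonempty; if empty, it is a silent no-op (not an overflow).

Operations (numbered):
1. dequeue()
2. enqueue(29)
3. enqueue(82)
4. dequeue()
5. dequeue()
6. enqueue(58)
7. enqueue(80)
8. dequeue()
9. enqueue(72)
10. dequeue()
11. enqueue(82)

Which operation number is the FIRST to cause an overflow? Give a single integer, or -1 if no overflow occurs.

1. dequeue(): empty, no-op, size=0
2. enqueue(29): size=1
3. enqueue(82): size=2
4. dequeue(): size=1
5. dequeue(): size=0
6. enqueue(58): size=1
7. enqueue(80): size=2
8. dequeue(): size=1
9. enqueue(72): size=2
10. dequeue(): size=1
11. enqueue(82): size=2

Answer: -1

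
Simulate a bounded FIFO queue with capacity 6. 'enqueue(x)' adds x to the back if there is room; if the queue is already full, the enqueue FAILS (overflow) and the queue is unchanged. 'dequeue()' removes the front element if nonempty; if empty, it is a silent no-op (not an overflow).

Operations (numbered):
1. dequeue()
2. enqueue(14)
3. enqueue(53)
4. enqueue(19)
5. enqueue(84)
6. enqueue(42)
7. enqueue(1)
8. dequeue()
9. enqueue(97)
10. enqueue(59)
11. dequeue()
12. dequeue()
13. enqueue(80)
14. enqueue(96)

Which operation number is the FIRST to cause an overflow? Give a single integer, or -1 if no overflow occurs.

1. dequeue(): empty, no-op, size=0
2. enqueue(14): size=1
3. enqueue(53): size=2
4. enqueue(19): size=3
5. enqueue(84): size=4
6. enqueue(42): size=5
7. enqueue(1): size=6
8. dequeue(): size=5
9. enqueue(97): size=6
10. enqueue(59): size=6=cap → OVERFLOW (fail)
11. dequeue(): size=5
12. dequeue(): size=4
13. enqueue(80): size=5
14. enqueue(96): size=6

Answer: 10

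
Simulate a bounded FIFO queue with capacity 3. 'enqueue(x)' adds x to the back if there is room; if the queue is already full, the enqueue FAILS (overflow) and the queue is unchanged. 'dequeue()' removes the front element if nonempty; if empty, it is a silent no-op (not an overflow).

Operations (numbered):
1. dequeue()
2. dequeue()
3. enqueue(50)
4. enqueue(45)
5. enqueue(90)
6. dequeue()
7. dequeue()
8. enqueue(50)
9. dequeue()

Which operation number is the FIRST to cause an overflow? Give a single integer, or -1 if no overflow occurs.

Answer: -1

Derivation:
1. dequeue(): empty, no-op, size=0
2. dequeue(): empty, no-op, size=0
3. enqueue(50): size=1
4. enqueue(45): size=2
5. enqueue(90): size=3
6. dequeue(): size=2
7. dequeue(): size=1
8. enqueue(50): size=2
9. dequeue(): size=1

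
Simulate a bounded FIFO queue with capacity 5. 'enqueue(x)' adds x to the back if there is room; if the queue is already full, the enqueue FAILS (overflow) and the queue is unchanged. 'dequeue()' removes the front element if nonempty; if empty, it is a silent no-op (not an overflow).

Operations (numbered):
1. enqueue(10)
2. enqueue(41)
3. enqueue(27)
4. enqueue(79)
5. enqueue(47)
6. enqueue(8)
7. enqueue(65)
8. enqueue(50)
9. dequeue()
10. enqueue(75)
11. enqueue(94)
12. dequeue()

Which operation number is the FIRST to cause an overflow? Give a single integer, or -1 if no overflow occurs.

1. enqueue(10): size=1
2. enqueue(41): size=2
3. enqueue(27): size=3
4. enqueue(79): size=4
5. enqueue(47): size=5
6. enqueue(8): size=5=cap → OVERFLOW (fail)
7. enqueue(65): size=5=cap → OVERFLOW (fail)
8. enqueue(50): size=5=cap → OVERFLOW (fail)
9. dequeue(): size=4
10. enqueue(75): size=5
11. enqueue(94): size=5=cap → OVERFLOW (fail)
12. dequeue(): size=4

Answer: 6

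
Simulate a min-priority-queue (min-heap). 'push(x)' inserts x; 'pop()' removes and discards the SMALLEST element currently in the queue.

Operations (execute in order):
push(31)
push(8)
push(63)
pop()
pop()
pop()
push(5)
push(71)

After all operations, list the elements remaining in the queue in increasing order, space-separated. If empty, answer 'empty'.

push(31): heap contents = [31]
push(8): heap contents = [8, 31]
push(63): heap contents = [8, 31, 63]
pop() → 8: heap contents = [31, 63]
pop() → 31: heap contents = [63]
pop() → 63: heap contents = []
push(5): heap contents = [5]
push(71): heap contents = [5, 71]

Answer: 5 71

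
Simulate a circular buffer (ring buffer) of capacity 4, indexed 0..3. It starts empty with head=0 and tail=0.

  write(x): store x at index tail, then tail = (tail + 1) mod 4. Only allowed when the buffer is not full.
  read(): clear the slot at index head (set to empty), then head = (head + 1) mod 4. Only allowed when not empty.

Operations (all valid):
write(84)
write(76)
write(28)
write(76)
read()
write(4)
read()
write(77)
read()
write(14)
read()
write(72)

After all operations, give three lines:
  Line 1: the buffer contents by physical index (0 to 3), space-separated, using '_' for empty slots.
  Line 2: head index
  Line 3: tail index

Answer: 4 77 14 72
0
0

Derivation:
write(84): buf=[84 _ _ _], head=0, tail=1, size=1
write(76): buf=[84 76 _ _], head=0, tail=2, size=2
write(28): buf=[84 76 28 _], head=0, tail=3, size=3
write(76): buf=[84 76 28 76], head=0, tail=0, size=4
read(): buf=[_ 76 28 76], head=1, tail=0, size=3
write(4): buf=[4 76 28 76], head=1, tail=1, size=4
read(): buf=[4 _ 28 76], head=2, tail=1, size=3
write(77): buf=[4 77 28 76], head=2, tail=2, size=4
read(): buf=[4 77 _ 76], head=3, tail=2, size=3
write(14): buf=[4 77 14 76], head=3, tail=3, size=4
read(): buf=[4 77 14 _], head=0, tail=3, size=3
write(72): buf=[4 77 14 72], head=0, tail=0, size=4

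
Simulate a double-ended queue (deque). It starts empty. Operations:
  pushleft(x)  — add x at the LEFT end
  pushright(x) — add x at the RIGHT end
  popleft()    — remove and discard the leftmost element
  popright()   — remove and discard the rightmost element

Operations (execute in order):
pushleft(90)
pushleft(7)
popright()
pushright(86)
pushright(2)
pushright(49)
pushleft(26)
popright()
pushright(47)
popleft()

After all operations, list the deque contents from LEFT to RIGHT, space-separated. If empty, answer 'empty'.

Answer: 7 86 2 47

Derivation:
pushleft(90): [90]
pushleft(7): [7, 90]
popright(): [7]
pushright(86): [7, 86]
pushright(2): [7, 86, 2]
pushright(49): [7, 86, 2, 49]
pushleft(26): [26, 7, 86, 2, 49]
popright(): [26, 7, 86, 2]
pushright(47): [26, 7, 86, 2, 47]
popleft(): [7, 86, 2, 47]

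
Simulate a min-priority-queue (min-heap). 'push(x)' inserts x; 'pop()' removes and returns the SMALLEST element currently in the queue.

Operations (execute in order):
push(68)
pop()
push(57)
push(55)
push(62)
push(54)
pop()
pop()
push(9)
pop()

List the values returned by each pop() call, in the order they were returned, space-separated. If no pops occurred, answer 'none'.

Answer: 68 54 55 9

Derivation:
push(68): heap contents = [68]
pop() → 68: heap contents = []
push(57): heap contents = [57]
push(55): heap contents = [55, 57]
push(62): heap contents = [55, 57, 62]
push(54): heap contents = [54, 55, 57, 62]
pop() → 54: heap contents = [55, 57, 62]
pop() → 55: heap contents = [57, 62]
push(9): heap contents = [9, 57, 62]
pop() → 9: heap contents = [57, 62]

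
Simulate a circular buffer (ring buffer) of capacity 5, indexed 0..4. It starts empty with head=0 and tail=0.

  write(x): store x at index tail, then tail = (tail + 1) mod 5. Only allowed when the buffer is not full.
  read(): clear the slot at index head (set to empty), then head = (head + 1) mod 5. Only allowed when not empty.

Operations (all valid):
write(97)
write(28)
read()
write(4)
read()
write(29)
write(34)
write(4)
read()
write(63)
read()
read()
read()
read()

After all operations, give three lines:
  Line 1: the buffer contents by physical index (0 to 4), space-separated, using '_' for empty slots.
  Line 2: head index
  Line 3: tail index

Answer: _ _ _ _ _
2
2

Derivation:
write(97): buf=[97 _ _ _ _], head=0, tail=1, size=1
write(28): buf=[97 28 _ _ _], head=0, tail=2, size=2
read(): buf=[_ 28 _ _ _], head=1, tail=2, size=1
write(4): buf=[_ 28 4 _ _], head=1, tail=3, size=2
read(): buf=[_ _ 4 _ _], head=2, tail=3, size=1
write(29): buf=[_ _ 4 29 _], head=2, tail=4, size=2
write(34): buf=[_ _ 4 29 34], head=2, tail=0, size=3
write(4): buf=[4 _ 4 29 34], head=2, tail=1, size=4
read(): buf=[4 _ _ 29 34], head=3, tail=1, size=3
write(63): buf=[4 63 _ 29 34], head=3, tail=2, size=4
read(): buf=[4 63 _ _ 34], head=4, tail=2, size=3
read(): buf=[4 63 _ _ _], head=0, tail=2, size=2
read(): buf=[_ 63 _ _ _], head=1, tail=2, size=1
read(): buf=[_ _ _ _ _], head=2, tail=2, size=0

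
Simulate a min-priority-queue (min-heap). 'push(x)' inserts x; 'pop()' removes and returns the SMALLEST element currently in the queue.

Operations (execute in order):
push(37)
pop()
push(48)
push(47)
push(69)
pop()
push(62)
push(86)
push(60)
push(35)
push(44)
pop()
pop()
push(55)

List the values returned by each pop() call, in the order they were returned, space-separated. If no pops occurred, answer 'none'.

Answer: 37 47 35 44

Derivation:
push(37): heap contents = [37]
pop() → 37: heap contents = []
push(48): heap contents = [48]
push(47): heap contents = [47, 48]
push(69): heap contents = [47, 48, 69]
pop() → 47: heap contents = [48, 69]
push(62): heap contents = [48, 62, 69]
push(86): heap contents = [48, 62, 69, 86]
push(60): heap contents = [48, 60, 62, 69, 86]
push(35): heap contents = [35, 48, 60, 62, 69, 86]
push(44): heap contents = [35, 44, 48, 60, 62, 69, 86]
pop() → 35: heap contents = [44, 48, 60, 62, 69, 86]
pop() → 44: heap contents = [48, 60, 62, 69, 86]
push(55): heap contents = [48, 55, 60, 62, 69, 86]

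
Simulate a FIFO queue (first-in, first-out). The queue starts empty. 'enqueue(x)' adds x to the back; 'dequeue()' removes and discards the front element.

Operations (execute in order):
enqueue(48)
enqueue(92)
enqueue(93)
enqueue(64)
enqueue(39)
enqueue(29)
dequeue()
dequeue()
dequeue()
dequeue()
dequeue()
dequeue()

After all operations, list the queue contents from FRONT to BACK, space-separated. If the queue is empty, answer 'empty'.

enqueue(48): [48]
enqueue(92): [48, 92]
enqueue(93): [48, 92, 93]
enqueue(64): [48, 92, 93, 64]
enqueue(39): [48, 92, 93, 64, 39]
enqueue(29): [48, 92, 93, 64, 39, 29]
dequeue(): [92, 93, 64, 39, 29]
dequeue(): [93, 64, 39, 29]
dequeue(): [64, 39, 29]
dequeue(): [39, 29]
dequeue(): [29]
dequeue(): []

Answer: empty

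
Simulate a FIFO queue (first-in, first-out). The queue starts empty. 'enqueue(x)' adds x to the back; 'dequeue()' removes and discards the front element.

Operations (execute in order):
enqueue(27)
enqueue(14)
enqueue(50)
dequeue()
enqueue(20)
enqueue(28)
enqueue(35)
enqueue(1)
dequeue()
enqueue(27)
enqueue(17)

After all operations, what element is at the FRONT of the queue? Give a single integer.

enqueue(27): queue = [27]
enqueue(14): queue = [27, 14]
enqueue(50): queue = [27, 14, 50]
dequeue(): queue = [14, 50]
enqueue(20): queue = [14, 50, 20]
enqueue(28): queue = [14, 50, 20, 28]
enqueue(35): queue = [14, 50, 20, 28, 35]
enqueue(1): queue = [14, 50, 20, 28, 35, 1]
dequeue(): queue = [50, 20, 28, 35, 1]
enqueue(27): queue = [50, 20, 28, 35, 1, 27]
enqueue(17): queue = [50, 20, 28, 35, 1, 27, 17]

Answer: 50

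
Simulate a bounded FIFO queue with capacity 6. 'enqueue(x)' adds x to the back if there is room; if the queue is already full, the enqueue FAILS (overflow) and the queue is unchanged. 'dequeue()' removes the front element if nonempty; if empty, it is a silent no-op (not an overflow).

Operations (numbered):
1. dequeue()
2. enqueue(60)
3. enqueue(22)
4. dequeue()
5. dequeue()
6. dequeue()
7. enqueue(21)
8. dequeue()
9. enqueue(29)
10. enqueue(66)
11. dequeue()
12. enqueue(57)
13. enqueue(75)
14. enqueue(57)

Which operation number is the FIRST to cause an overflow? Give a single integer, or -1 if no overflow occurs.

Answer: -1

Derivation:
1. dequeue(): empty, no-op, size=0
2. enqueue(60): size=1
3. enqueue(22): size=2
4. dequeue(): size=1
5. dequeue(): size=0
6. dequeue(): empty, no-op, size=0
7. enqueue(21): size=1
8. dequeue(): size=0
9. enqueue(29): size=1
10. enqueue(66): size=2
11. dequeue(): size=1
12. enqueue(57): size=2
13. enqueue(75): size=3
14. enqueue(57): size=4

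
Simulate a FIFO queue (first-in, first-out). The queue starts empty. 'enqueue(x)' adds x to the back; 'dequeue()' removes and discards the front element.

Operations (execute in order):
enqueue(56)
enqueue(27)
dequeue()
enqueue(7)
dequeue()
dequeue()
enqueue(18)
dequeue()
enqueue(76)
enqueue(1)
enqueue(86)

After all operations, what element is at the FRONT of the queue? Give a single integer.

enqueue(56): queue = [56]
enqueue(27): queue = [56, 27]
dequeue(): queue = [27]
enqueue(7): queue = [27, 7]
dequeue(): queue = [7]
dequeue(): queue = []
enqueue(18): queue = [18]
dequeue(): queue = []
enqueue(76): queue = [76]
enqueue(1): queue = [76, 1]
enqueue(86): queue = [76, 1, 86]

Answer: 76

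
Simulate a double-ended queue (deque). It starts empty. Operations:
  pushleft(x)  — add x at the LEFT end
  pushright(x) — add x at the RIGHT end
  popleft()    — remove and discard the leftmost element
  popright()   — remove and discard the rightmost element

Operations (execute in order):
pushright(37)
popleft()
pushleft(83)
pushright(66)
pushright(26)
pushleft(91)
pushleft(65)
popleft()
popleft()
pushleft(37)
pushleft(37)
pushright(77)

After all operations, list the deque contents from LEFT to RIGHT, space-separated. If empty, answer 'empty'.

pushright(37): [37]
popleft(): []
pushleft(83): [83]
pushright(66): [83, 66]
pushright(26): [83, 66, 26]
pushleft(91): [91, 83, 66, 26]
pushleft(65): [65, 91, 83, 66, 26]
popleft(): [91, 83, 66, 26]
popleft(): [83, 66, 26]
pushleft(37): [37, 83, 66, 26]
pushleft(37): [37, 37, 83, 66, 26]
pushright(77): [37, 37, 83, 66, 26, 77]

Answer: 37 37 83 66 26 77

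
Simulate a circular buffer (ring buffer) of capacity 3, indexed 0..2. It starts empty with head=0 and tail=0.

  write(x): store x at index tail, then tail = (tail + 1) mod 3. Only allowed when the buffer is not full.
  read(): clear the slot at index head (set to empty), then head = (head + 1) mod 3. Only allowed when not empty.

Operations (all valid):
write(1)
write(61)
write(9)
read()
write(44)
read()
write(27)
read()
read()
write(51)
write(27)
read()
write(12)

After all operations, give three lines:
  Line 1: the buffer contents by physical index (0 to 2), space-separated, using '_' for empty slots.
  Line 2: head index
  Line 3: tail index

write(1): buf=[1 _ _], head=0, tail=1, size=1
write(61): buf=[1 61 _], head=0, tail=2, size=2
write(9): buf=[1 61 9], head=0, tail=0, size=3
read(): buf=[_ 61 9], head=1, tail=0, size=2
write(44): buf=[44 61 9], head=1, tail=1, size=3
read(): buf=[44 _ 9], head=2, tail=1, size=2
write(27): buf=[44 27 9], head=2, tail=2, size=3
read(): buf=[44 27 _], head=0, tail=2, size=2
read(): buf=[_ 27 _], head=1, tail=2, size=1
write(51): buf=[_ 27 51], head=1, tail=0, size=2
write(27): buf=[27 27 51], head=1, tail=1, size=3
read(): buf=[27 _ 51], head=2, tail=1, size=2
write(12): buf=[27 12 51], head=2, tail=2, size=3

Answer: 27 12 51
2
2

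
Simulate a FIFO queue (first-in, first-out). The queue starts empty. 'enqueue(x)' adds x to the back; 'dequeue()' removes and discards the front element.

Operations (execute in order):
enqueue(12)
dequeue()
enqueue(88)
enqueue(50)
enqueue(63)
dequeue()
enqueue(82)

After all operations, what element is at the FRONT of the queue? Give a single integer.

enqueue(12): queue = [12]
dequeue(): queue = []
enqueue(88): queue = [88]
enqueue(50): queue = [88, 50]
enqueue(63): queue = [88, 50, 63]
dequeue(): queue = [50, 63]
enqueue(82): queue = [50, 63, 82]

Answer: 50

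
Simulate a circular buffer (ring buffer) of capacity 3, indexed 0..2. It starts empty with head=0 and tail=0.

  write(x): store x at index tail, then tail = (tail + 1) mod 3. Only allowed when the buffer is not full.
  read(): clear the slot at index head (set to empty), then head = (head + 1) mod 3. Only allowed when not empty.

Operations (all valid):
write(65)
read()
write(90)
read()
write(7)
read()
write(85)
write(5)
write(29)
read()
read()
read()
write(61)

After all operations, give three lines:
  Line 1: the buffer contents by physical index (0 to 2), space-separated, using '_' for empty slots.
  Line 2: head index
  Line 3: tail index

write(65): buf=[65 _ _], head=0, tail=1, size=1
read(): buf=[_ _ _], head=1, tail=1, size=0
write(90): buf=[_ 90 _], head=1, tail=2, size=1
read(): buf=[_ _ _], head=2, tail=2, size=0
write(7): buf=[_ _ 7], head=2, tail=0, size=1
read(): buf=[_ _ _], head=0, tail=0, size=0
write(85): buf=[85 _ _], head=0, tail=1, size=1
write(5): buf=[85 5 _], head=0, tail=2, size=2
write(29): buf=[85 5 29], head=0, tail=0, size=3
read(): buf=[_ 5 29], head=1, tail=0, size=2
read(): buf=[_ _ 29], head=2, tail=0, size=1
read(): buf=[_ _ _], head=0, tail=0, size=0
write(61): buf=[61 _ _], head=0, tail=1, size=1

Answer: 61 _ _
0
1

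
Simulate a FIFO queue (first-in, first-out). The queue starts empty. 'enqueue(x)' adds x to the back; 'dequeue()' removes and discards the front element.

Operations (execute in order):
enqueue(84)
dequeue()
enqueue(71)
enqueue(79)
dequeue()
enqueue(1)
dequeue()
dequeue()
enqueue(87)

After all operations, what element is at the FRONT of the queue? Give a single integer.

Answer: 87

Derivation:
enqueue(84): queue = [84]
dequeue(): queue = []
enqueue(71): queue = [71]
enqueue(79): queue = [71, 79]
dequeue(): queue = [79]
enqueue(1): queue = [79, 1]
dequeue(): queue = [1]
dequeue(): queue = []
enqueue(87): queue = [87]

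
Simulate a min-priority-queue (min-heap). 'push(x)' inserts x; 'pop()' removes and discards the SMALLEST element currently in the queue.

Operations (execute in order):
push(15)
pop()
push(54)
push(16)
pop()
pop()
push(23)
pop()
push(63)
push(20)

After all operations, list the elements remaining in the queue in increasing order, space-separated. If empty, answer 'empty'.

push(15): heap contents = [15]
pop() → 15: heap contents = []
push(54): heap contents = [54]
push(16): heap contents = [16, 54]
pop() → 16: heap contents = [54]
pop() → 54: heap contents = []
push(23): heap contents = [23]
pop() → 23: heap contents = []
push(63): heap contents = [63]
push(20): heap contents = [20, 63]

Answer: 20 63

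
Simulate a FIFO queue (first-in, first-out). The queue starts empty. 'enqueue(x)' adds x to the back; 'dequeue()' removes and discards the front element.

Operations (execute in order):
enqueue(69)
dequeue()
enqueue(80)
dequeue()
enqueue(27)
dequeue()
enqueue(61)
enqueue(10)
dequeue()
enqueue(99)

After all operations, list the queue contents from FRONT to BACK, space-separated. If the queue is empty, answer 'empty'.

enqueue(69): [69]
dequeue(): []
enqueue(80): [80]
dequeue(): []
enqueue(27): [27]
dequeue(): []
enqueue(61): [61]
enqueue(10): [61, 10]
dequeue(): [10]
enqueue(99): [10, 99]

Answer: 10 99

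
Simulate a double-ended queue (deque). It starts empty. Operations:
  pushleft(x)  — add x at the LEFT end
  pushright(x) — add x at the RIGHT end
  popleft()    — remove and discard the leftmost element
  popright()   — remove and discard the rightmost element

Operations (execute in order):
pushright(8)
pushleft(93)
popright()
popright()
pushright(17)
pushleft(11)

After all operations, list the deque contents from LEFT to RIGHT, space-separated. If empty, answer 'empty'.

Answer: 11 17

Derivation:
pushright(8): [8]
pushleft(93): [93, 8]
popright(): [93]
popright(): []
pushright(17): [17]
pushleft(11): [11, 17]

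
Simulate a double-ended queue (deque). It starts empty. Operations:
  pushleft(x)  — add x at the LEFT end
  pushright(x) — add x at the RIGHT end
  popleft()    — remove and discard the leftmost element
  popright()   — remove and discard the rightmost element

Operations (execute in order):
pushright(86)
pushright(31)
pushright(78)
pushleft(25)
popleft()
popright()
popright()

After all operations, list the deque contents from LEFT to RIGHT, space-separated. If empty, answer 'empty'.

Answer: 86

Derivation:
pushright(86): [86]
pushright(31): [86, 31]
pushright(78): [86, 31, 78]
pushleft(25): [25, 86, 31, 78]
popleft(): [86, 31, 78]
popright(): [86, 31]
popright(): [86]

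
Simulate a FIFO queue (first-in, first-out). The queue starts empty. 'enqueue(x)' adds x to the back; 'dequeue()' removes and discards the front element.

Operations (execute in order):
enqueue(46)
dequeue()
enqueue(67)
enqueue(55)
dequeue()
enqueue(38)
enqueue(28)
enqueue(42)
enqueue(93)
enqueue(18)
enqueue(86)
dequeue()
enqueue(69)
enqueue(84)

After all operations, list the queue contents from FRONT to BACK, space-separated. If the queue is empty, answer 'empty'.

Answer: 38 28 42 93 18 86 69 84

Derivation:
enqueue(46): [46]
dequeue(): []
enqueue(67): [67]
enqueue(55): [67, 55]
dequeue(): [55]
enqueue(38): [55, 38]
enqueue(28): [55, 38, 28]
enqueue(42): [55, 38, 28, 42]
enqueue(93): [55, 38, 28, 42, 93]
enqueue(18): [55, 38, 28, 42, 93, 18]
enqueue(86): [55, 38, 28, 42, 93, 18, 86]
dequeue(): [38, 28, 42, 93, 18, 86]
enqueue(69): [38, 28, 42, 93, 18, 86, 69]
enqueue(84): [38, 28, 42, 93, 18, 86, 69, 84]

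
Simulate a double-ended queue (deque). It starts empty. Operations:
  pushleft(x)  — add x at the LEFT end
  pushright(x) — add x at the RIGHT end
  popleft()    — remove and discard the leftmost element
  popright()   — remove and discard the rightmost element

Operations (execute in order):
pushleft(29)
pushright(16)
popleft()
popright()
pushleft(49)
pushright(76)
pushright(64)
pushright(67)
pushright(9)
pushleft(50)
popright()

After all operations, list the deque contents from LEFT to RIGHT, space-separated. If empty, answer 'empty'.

Answer: 50 49 76 64 67

Derivation:
pushleft(29): [29]
pushright(16): [29, 16]
popleft(): [16]
popright(): []
pushleft(49): [49]
pushright(76): [49, 76]
pushright(64): [49, 76, 64]
pushright(67): [49, 76, 64, 67]
pushright(9): [49, 76, 64, 67, 9]
pushleft(50): [50, 49, 76, 64, 67, 9]
popright(): [50, 49, 76, 64, 67]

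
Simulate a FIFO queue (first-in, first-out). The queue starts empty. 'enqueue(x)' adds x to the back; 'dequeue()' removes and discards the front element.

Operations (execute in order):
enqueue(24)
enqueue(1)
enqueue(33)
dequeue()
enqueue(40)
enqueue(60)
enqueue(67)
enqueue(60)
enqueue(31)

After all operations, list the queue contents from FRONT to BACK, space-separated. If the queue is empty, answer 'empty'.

Answer: 1 33 40 60 67 60 31

Derivation:
enqueue(24): [24]
enqueue(1): [24, 1]
enqueue(33): [24, 1, 33]
dequeue(): [1, 33]
enqueue(40): [1, 33, 40]
enqueue(60): [1, 33, 40, 60]
enqueue(67): [1, 33, 40, 60, 67]
enqueue(60): [1, 33, 40, 60, 67, 60]
enqueue(31): [1, 33, 40, 60, 67, 60, 31]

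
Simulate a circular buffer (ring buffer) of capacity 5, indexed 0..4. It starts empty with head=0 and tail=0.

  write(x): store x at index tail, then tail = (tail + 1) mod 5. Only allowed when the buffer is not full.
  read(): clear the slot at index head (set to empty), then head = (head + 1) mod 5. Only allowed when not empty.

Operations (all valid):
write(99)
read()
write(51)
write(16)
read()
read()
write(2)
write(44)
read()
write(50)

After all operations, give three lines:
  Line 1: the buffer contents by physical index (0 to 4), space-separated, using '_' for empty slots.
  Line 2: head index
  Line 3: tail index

write(99): buf=[99 _ _ _ _], head=0, tail=1, size=1
read(): buf=[_ _ _ _ _], head=1, tail=1, size=0
write(51): buf=[_ 51 _ _ _], head=1, tail=2, size=1
write(16): buf=[_ 51 16 _ _], head=1, tail=3, size=2
read(): buf=[_ _ 16 _ _], head=2, tail=3, size=1
read(): buf=[_ _ _ _ _], head=3, tail=3, size=0
write(2): buf=[_ _ _ 2 _], head=3, tail=4, size=1
write(44): buf=[_ _ _ 2 44], head=3, tail=0, size=2
read(): buf=[_ _ _ _ 44], head=4, tail=0, size=1
write(50): buf=[50 _ _ _ 44], head=4, tail=1, size=2

Answer: 50 _ _ _ 44
4
1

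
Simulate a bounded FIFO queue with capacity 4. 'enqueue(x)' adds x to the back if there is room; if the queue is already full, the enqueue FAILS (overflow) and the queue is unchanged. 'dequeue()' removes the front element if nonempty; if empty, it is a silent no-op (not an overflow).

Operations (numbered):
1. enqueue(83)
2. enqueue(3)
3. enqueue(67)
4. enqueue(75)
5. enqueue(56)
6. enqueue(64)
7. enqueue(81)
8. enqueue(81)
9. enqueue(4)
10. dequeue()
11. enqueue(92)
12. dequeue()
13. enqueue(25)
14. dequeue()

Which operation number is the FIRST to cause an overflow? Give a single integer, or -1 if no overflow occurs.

1. enqueue(83): size=1
2. enqueue(3): size=2
3. enqueue(67): size=3
4. enqueue(75): size=4
5. enqueue(56): size=4=cap → OVERFLOW (fail)
6. enqueue(64): size=4=cap → OVERFLOW (fail)
7. enqueue(81): size=4=cap → OVERFLOW (fail)
8. enqueue(81): size=4=cap → OVERFLOW (fail)
9. enqueue(4): size=4=cap → OVERFLOW (fail)
10. dequeue(): size=3
11. enqueue(92): size=4
12. dequeue(): size=3
13. enqueue(25): size=4
14. dequeue(): size=3

Answer: 5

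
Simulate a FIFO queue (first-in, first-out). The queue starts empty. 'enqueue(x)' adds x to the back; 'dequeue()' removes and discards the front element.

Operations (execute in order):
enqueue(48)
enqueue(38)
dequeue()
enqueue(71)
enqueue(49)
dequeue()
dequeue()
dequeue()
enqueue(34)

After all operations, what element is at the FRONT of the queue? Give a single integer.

enqueue(48): queue = [48]
enqueue(38): queue = [48, 38]
dequeue(): queue = [38]
enqueue(71): queue = [38, 71]
enqueue(49): queue = [38, 71, 49]
dequeue(): queue = [71, 49]
dequeue(): queue = [49]
dequeue(): queue = []
enqueue(34): queue = [34]

Answer: 34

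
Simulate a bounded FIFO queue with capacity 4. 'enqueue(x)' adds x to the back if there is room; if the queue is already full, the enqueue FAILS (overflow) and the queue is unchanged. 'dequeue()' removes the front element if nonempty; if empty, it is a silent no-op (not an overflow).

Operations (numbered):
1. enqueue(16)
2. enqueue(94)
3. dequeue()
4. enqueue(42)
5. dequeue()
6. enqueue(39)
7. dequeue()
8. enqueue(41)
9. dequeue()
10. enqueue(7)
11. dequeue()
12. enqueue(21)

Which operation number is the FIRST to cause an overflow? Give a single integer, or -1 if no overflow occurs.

Answer: -1

Derivation:
1. enqueue(16): size=1
2. enqueue(94): size=2
3. dequeue(): size=1
4. enqueue(42): size=2
5. dequeue(): size=1
6. enqueue(39): size=2
7. dequeue(): size=1
8. enqueue(41): size=2
9. dequeue(): size=1
10. enqueue(7): size=2
11. dequeue(): size=1
12. enqueue(21): size=2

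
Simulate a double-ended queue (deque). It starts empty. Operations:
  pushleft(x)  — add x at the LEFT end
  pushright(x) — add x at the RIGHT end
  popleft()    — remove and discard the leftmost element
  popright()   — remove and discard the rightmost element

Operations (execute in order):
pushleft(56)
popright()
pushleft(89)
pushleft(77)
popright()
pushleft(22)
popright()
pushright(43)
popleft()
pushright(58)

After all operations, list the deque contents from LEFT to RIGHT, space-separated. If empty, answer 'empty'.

Answer: 43 58

Derivation:
pushleft(56): [56]
popright(): []
pushleft(89): [89]
pushleft(77): [77, 89]
popright(): [77]
pushleft(22): [22, 77]
popright(): [22]
pushright(43): [22, 43]
popleft(): [43]
pushright(58): [43, 58]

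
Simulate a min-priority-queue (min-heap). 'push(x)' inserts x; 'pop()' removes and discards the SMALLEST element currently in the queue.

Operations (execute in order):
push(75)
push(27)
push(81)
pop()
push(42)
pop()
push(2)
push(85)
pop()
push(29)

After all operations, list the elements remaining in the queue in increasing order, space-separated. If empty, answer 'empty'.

Answer: 29 75 81 85

Derivation:
push(75): heap contents = [75]
push(27): heap contents = [27, 75]
push(81): heap contents = [27, 75, 81]
pop() → 27: heap contents = [75, 81]
push(42): heap contents = [42, 75, 81]
pop() → 42: heap contents = [75, 81]
push(2): heap contents = [2, 75, 81]
push(85): heap contents = [2, 75, 81, 85]
pop() → 2: heap contents = [75, 81, 85]
push(29): heap contents = [29, 75, 81, 85]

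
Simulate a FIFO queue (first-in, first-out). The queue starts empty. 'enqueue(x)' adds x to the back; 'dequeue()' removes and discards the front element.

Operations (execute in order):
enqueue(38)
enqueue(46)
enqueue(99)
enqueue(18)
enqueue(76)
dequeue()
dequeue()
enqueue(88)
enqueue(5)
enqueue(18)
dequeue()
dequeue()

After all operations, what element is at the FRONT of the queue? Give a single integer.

Answer: 76

Derivation:
enqueue(38): queue = [38]
enqueue(46): queue = [38, 46]
enqueue(99): queue = [38, 46, 99]
enqueue(18): queue = [38, 46, 99, 18]
enqueue(76): queue = [38, 46, 99, 18, 76]
dequeue(): queue = [46, 99, 18, 76]
dequeue(): queue = [99, 18, 76]
enqueue(88): queue = [99, 18, 76, 88]
enqueue(5): queue = [99, 18, 76, 88, 5]
enqueue(18): queue = [99, 18, 76, 88, 5, 18]
dequeue(): queue = [18, 76, 88, 5, 18]
dequeue(): queue = [76, 88, 5, 18]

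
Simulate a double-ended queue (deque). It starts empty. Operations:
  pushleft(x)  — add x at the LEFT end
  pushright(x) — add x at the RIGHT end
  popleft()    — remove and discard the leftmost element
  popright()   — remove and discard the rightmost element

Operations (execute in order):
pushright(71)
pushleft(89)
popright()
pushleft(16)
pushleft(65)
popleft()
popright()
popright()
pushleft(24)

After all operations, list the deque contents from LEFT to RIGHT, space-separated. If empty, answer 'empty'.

pushright(71): [71]
pushleft(89): [89, 71]
popright(): [89]
pushleft(16): [16, 89]
pushleft(65): [65, 16, 89]
popleft(): [16, 89]
popright(): [16]
popright(): []
pushleft(24): [24]

Answer: 24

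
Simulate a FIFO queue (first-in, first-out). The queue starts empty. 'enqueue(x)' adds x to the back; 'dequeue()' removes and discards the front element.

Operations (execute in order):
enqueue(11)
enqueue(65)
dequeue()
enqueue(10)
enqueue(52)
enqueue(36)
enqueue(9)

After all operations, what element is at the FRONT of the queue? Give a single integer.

enqueue(11): queue = [11]
enqueue(65): queue = [11, 65]
dequeue(): queue = [65]
enqueue(10): queue = [65, 10]
enqueue(52): queue = [65, 10, 52]
enqueue(36): queue = [65, 10, 52, 36]
enqueue(9): queue = [65, 10, 52, 36, 9]

Answer: 65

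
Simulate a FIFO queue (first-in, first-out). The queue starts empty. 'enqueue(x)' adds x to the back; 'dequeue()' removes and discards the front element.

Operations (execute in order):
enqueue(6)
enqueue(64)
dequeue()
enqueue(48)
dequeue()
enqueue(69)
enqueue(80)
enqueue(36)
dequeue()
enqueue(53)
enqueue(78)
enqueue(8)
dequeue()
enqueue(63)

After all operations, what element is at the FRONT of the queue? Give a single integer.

Answer: 80

Derivation:
enqueue(6): queue = [6]
enqueue(64): queue = [6, 64]
dequeue(): queue = [64]
enqueue(48): queue = [64, 48]
dequeue(): queue = [48]
enqueue(69): queue = [48, 69]
enqueue(80): queue = [48, 69, 80]
enqueue(36): queue = [48, 69, 80, 36]
dequeue(): queue = [69, 80, 36]
enqueue(53): queue = [69, 80, 36, 53]
enqueue(78): queue = [69, 80, 36, 53, 78]
enqueue(8): queue = [69, 80, 36, 53, 78, 8]
dequeue(): queue = [80, 36, 53, 78, 8]
enqueue(63): queue = [80, 36, 53, 78, 8, 63]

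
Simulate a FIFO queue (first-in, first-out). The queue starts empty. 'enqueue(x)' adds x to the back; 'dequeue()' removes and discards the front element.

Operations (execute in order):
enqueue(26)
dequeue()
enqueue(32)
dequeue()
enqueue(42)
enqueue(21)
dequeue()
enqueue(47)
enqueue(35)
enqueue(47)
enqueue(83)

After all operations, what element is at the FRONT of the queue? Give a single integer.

Answer: 21

Derivation:
enqueue(26): queue = [26]
dequeue(): queue = []
enqueue(32): queue = [32]
dequeue(): queue = []
enqueue(42): queue = [42]
enqueue(21): queue = [42, 21]
dequeue(): queue = [21]
enqueue(47): queue = [21, 47]
enqueue(35): queue = [21, 47, 35]
enqueue(47): queue = [21, 47, 35, 47]
enqueue(83): queue = [21, 47, 35, 47, 83]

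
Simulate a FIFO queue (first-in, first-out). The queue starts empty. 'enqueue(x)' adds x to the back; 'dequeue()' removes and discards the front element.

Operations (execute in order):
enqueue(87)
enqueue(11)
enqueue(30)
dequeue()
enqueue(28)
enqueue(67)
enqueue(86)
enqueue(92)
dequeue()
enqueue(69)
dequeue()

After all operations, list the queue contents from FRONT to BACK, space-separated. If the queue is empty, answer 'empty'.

enqueue(87): [87]
enqueue(11): [87, 11]
enqueue(30): [87, 11, 30]
dequeue(): [11, 30]
enqueue(28): [11, 30, 28]
enqueue(67): [11, 30, 28, 67]
enqueue(86): [11, 30, 28, 67, 86]
enqueue(92): [11, 30, 28, 67, 86, 92]
dequeue(): [30, 28, 67, 86, 92]
enqueue(69): [30, 28, 67, 86, 92, 69]
dequeue(): [28, 67, 86, 92, 69]

Answer: 28 67 86 92 69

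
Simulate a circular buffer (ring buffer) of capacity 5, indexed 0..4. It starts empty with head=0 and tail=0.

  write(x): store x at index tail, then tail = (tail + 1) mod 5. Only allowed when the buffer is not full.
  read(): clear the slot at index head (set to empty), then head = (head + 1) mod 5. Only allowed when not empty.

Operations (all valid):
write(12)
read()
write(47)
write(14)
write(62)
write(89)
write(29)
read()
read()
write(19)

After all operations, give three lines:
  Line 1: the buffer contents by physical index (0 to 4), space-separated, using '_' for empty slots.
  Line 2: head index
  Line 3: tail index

Answer: 29 19 _ 62 89
3
2

Derivation:
write(12): buf=[12 _ _ _ _], head=0, tail=1, size=1
read(): buf=[_ _ _ _ _], head=1, tail=1, size=0
write(47): buf=[_ 47 _ _ _], head=1, tail=2, size=1
write(14): buf=[_ 47 14 _ _], head=1, tail=3, size=2
write(62): buf=[_ 47 14 62 _], head=1, tail=4, size=3
write(89): buf=[_ 47 14 62 89], head=1, tail=0, size=4
write(29): buf=[29 47 14 62 89], head=1, tail=1, size=5
read(): buf=[29 _ 14 62 89], head=2, tail=1, size=4
read(): buf=[29 _ _ 62 89], head=3, tail=1, size=3
write(19): buf=[29 19 _ 62 89], head=3, tail=2, size=4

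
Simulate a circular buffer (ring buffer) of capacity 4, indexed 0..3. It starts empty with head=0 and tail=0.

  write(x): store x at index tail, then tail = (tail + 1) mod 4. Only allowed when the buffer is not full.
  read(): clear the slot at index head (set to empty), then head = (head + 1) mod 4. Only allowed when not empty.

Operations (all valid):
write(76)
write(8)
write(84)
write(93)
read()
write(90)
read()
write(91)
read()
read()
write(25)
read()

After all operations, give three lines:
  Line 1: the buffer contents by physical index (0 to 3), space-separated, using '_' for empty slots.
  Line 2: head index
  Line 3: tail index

Answer: _ 91 25 _
1
3

Derivation:
write(76): buf=[76 _ _ _], head=0, tail=1, size=1
write(8): buf=[76 8 _ _], head=0, tail=2, size=2
write(84): buf=[76 8 84 _], head=0, tail=3, size=3
write(93): buf=[76 8 84 93], head=0, tail=0, size=4
read(): buf=[_ 8 84 93], head=1, tail=0, size=3
write(90): buf=[90 8 84 93], head=1, tail=1, size=4
read(): buf=[90 _ 84 93], head=2, tail=1, size=3
write(91): buf=[90 91 84 93], head=2, tail=2, size=4
read(): buf=[90 91 _ 93], head=3, tail=2, size=3
read(): buf=[90 91 _ _], head=0, tail=2, size=2
write(25): buf=[90 91 25 _], head=0, tail=3, size=3
read(): buf=[_ 91 25 _], head=1, tail=3, size=2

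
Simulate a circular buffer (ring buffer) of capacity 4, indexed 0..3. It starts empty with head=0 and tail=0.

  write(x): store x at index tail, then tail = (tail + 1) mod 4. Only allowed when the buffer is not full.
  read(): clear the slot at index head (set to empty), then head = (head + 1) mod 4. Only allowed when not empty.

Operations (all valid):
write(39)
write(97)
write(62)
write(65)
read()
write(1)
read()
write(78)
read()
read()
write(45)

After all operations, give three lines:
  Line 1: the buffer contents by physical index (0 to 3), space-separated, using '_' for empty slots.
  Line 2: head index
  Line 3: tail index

write(39): buf=[39 _ _ _], head=0, tail=1, size=1
write(97): buf=[39 97 _ _], head=0, tail=2, size=2
write(62): buf=[39 97 62 _], head=0, tail=3, size=3
write(65): buf=[39 97 62 65], head=0, tail=0, size=4
read(): buf=[_ 97 62 65], head=1, tail=0, size=3
write(1): buf=[1 97 62 65], head=1, tail=1, size=4
read(): buf=[1 _ 62 65], head=2, tail=1, size=3
write(78): buf=[1 78 62 65], head=2, tail=2, size=4
read(): buf=[1 78 _ 65], head=3, tail=2, size=3
read(): buf=[1 78 _ _], head=0, tail=2, size=2
write(45): buf=[1 78 45 _], head=0, tail=3, size=3

Answer: 1 78 45 _
0
3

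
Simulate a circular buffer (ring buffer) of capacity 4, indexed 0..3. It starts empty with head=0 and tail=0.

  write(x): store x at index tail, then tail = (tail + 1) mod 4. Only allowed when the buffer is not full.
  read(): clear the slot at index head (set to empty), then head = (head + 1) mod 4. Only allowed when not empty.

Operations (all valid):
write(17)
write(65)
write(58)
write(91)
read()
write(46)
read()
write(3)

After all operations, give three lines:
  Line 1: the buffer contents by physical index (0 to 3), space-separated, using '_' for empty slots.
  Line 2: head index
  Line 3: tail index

write(17): buf=[17 _ _ _], head=0, tail=1, size=1
write(65): buf=[17 65 _ _], head=0, tail=2, size=2
write(58): buf=[17 65 58 _], head=0, tail=3, size=3
write(91): buf=[17 65 58 91], head=0, tail=0, size=4
read(): buf=[_ 65 58 91], head=1, tail=0, size=3
write(46): buf=[46 65 58 91], head=1, tail=1, size=4
read(): buf=[46 _ 58 91], head=2, tail=1, size=3
write(3): buf=[46 3 58 91], head=2, tail=2, size=4

Answer: 46 3 58 91
2
2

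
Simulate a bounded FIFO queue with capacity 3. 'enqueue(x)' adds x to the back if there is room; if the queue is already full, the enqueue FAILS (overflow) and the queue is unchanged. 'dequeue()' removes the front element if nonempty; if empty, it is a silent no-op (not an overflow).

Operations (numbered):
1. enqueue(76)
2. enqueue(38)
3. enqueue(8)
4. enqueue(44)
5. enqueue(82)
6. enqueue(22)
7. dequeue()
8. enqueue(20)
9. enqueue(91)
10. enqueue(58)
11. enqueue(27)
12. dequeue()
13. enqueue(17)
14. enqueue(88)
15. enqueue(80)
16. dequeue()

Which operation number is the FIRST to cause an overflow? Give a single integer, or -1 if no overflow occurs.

Answer: 4

Derivation:
1. enqueue(76): size=1
2. enqueue(38): size=2
3. enqueue(8): size=3
4. enqueue(44): size=3=cap → OVERFLOW (fail)
5. enqueue(82): size=3=cap → OVERFLOW (fail)
6. enqueue(22): size=3=cap → OVERFLOW (fail)
7. dequeue(): size=2
8. enqueue(20): size=3
9. enqueue(91): size=3=cap → OVERFLOW (fail)
10. enqueue(58): size=3=cap → OVERFLOW (fail)
11. enqueue(27): size=3=cap → OVERFLOW (fail)
12. dequeue(): size=2
13. enqueue(17): size=3
14. enqueue(88): size=3=cap → OVERFLOW (fail)
15. enqueue(80): size=3=cap → OVERFLOW (fail)
16. dequeue(): size=2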